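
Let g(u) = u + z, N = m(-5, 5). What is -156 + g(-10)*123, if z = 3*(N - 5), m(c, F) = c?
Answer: -5076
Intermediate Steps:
N = -5
z = -30 (z = 3*(-5 - 5) = 3*(-10) = -30)
g(u) = -30 + u (g(u) = u - 30 = -30 + u)
-156 + g(-10)*123 = -156 + (-30 - 10)*123 = -156 - 40*123 = -156 - 4920 = -5076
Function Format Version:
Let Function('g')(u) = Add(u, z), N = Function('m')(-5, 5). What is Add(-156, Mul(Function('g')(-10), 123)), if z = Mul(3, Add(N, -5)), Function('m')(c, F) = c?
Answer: -5076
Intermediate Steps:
N = -5
z = -30 (z = Mul(3, Add(-5, -5)) = Mul(3, -10) = -30)
Function('g')(u) = Add(-30, u) (Function('g')(u) = Add(u, -30) = Add(-30, u))
Add(-156, Mul(Function('g')(-10), 123)) = Add(-156, Mul(Add(-30, -10), 123)) = Add(-156, Mul(-40, 123)) = Add(-156, -4920) = -5076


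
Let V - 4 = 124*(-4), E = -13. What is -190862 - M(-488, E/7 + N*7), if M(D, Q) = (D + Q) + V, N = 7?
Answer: -1329504/7 ≈ -1.8993e+5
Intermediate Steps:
V = -492 (V = 4 + 124*(-4) = 4 - 496 = -492)
M(D, Q) = -492 + D + Q (M(D, Q) = (D + Q) - 492 = -492 + D + Q)
-190862 - M(-488, E/7 + N*7) = -190862 - (-492 - 488 + (-13/7 + 7*7)) = -190862 - (-492 - 488 + (-13*⅐ + 49)) = -190862 - (-492 - 488 + (-13/7 + 49)) = -190862 - (-492 - 488 + 330/7) = -190862 - 1*(-6530/7) = -190862 + 6530/7 = -1329504/7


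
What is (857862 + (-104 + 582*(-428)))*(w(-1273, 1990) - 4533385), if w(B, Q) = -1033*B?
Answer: -1958903172912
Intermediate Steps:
w(B, Q) = -1033*B
(857862 + (-104 + 582*(-428)))*(w(-1273, 1990) - 4533385) = (857862 + (-104 + 582*(-428)))*(-1033*(-1273) - 4533385) = (857862 + (-104 - 249096))*(1315009 - 4533385) = (857862 - 249200)*(-3218376) = 608662*(-3218376) = -1958903172912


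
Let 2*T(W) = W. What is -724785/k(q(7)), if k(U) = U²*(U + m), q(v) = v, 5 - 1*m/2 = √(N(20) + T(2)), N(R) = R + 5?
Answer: -2464269/1813 - 289914*√26/1813 ≈ -2174.6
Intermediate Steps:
N(R) = 5 + R
T(W) = W/2
m = 10 - 2*√26 (m = 10 - 2*√((5 + 20) + (½)*2) = 10 - 2*√(25 + 1) = 10 - 2*√26 ≈ -0.19804)
k(U) = U²*(10 + U - 2*√26) (k(U) = U²*(U + (10 - 2*√26)) = U²*(10 + U - 2*√26))
-724785/k(q(7)) = -724785*1/(49*(10 + 7 - 2*√26)) = -724785*1/(49*(17 - 2*√26)) = -724785/(833 - 98*√26)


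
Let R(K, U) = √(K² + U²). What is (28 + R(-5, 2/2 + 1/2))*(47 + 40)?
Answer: 2436 + 87*√109/2 ≈ 2890.2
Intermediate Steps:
(28 + R(-5, 2/2 + 1/2))*(47 + 40) = (28 + √((-5)² + (2/2 + 1/2)²))*(47 + 40) = (28 + √(25 + (2*(½) + 1*(½))²))*87 = (28 + √(25 + (1 + ½)²))*87 = (28 + √(25 + (3/2)²))*87 = (28 + √(25 + 9/4))*87 = (28 + √(109/4))*87 = (28 + √109/2)*87 = 2436 + 87*√109/2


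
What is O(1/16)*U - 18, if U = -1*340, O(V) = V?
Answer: -157/4 ≈ -39.250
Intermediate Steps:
U = -340
O(1/16)*U - 18 = -340/16 - 18 = (1/16)*(-340) - 18 = -85/4 - 18 = -157/4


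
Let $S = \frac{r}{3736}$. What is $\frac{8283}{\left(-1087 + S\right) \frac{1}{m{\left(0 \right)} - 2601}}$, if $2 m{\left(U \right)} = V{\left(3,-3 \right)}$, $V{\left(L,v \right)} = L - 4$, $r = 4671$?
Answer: $\frac{80504166732}{4056361} \approx 19846.0$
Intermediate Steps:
$V{\left(L,v \right)} = -4 + L$
$S = \frac{4671}{3736} \approx 1.2503$
$m{\left(U \right)} = - \frac{1}{2}$ ($m{\left(U \right)} = \frac{-4 + 3}{2} = \frac{1}{2} \left(-1\right) = - \frac{1}{2}$)
$\frac{8283}{\left(-1087 + S\right) \frac{1}{m{\left(0 \right)} - 2601}} = \frac{8283}{\left(-1087 + \frac{4671}{3736}\right) \frac{1}{- \frac{1}{2} - 2601}} = \frac{8283}{\left(- \frac{4056361}{3736}\right) \frac{1}{- \frac{5203}{2}}} = \frac{8283}{\left(- \frac{4056361}{3736}\right) \left(- \frac{2}{5203}\right)} = \frac{8283}{\frac{4056361}{9719204}} = 8283 \cdot \frac{9719204}{4056361} = \frac{80504166732}{4056361}$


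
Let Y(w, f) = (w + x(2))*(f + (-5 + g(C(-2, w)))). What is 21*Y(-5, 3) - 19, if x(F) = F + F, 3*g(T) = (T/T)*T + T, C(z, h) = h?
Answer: 93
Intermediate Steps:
g(T) = 2*T/3 (g(T) = ((T/T)*T + T)/3 = (1*T + T)/3 = (T + T)/3 = (2*T)/3 = 2*T/3)
x(F) = 2*F
Y(w, f) = (4 + w)*(-5 + f + 2*w/3) (Y(w, f) = (w + 2*2)*(f + (-5 + 2*w/3)) = (w + 4)*(-5 + f + 2*w/3) = (4 + w)*(-5 + f + 2*w/3))
21*Y(-5, 3) - 19 = 21*(-20 + 4*3 - 7/3*(-5) + (2/3)*(-5)**2 + 3*(-5)) - 19 = 21*(-20 + 12 + 35/3 + (2/3)*25 - 15) - 19 = 21*(-20 + 12 + 35/3 + 50/3 - 15) - 19 = 21*(16/3) - 19 = 112 - 19 = 93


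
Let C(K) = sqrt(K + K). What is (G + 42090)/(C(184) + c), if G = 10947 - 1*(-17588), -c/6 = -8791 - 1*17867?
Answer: 2824081875/6395840584 - 70625*sqrt(23)/6395840584 ≈ 0.44150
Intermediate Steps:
C(K) = sqrt(2)*sqrt(K) (C(K) = sqrt(2*K) = sqrt(2)*sqrt(K))
c = 159948 (c = -6*(-8791 - 1*17867) = -6*(-8791 - 17867) = -6*(-26658) = 159948)
G = 28535 (G = 10947 + 17588 = 28535)
(G + 42090)/(C(184) + c) = (28535 + 42090)/(sqrt(2)*sqrt(184) + 159948) = 70625/(sqrt(2)*(2*sqrt(46)) + 159948) = 70625/(4*sqrt(23) + 159948) = 70625/(159948 + 4*sqrt(23))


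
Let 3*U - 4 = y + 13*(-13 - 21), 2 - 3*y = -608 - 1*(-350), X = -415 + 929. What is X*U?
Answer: -541756/9 ≈ -60195.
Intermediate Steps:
X = 514
y = 260/3 (y = ⅔ - (-608 - 1*(-350))/3 = ⅔ - (-608 + 350)/3 = ⅔ - ⅓*(-258) = ⅔ + 86 = 260/3 ≈ 86.667)
U = -1054/9 (U = 4/3 + (260/3 + 13*(-13 - 21))/3 = 4/3 + (260/3 + 13*(-34))/3 = 4/3 + (260/3 - 442)/3 = 4/3 + (⅓)*(-1066/3) = 4/3 - 1066/9 = -1054/9 ≈ -117.11)
X*U = 514*(-1054/9) = -541756/9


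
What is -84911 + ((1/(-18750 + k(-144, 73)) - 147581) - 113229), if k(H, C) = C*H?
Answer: -10116487903/29262 ≈ -3.4572e+5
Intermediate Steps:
-84911 + ((1/(-18750 + k(-144, 73)) - 147581) - 113229) = -84911 + ((1/(-18750 + 73*(-144)) - 147581) - 113229) = -84911 + ((1/(-18750 - 10512) - 147581) - 113229) = -84911 + ((1/(-29262) - 147581) - 113229) = -84911 + ((-1/29262 - 147581) - 113229) = -84911 + (-4318515223/29262 - 113229) = -84911 - 7631822221/29262 = -10116487903/29262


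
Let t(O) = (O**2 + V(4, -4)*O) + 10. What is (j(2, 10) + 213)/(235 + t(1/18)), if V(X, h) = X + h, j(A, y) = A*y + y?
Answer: 78732/79381 ≈ 0.99182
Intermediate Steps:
j(A, y) = y + A*y
t(O) = 10 + O**2 (t(O) = (O**2 + (4 - 4)*O) + 10 = (O**2 + 0*O) + 10 = (O**2 + 0) + 10 = O**2 + 10 = 10 + O**2)
(j(2, 10) + 213)/(235 + t(1/18)) = (10*(1 + 2) + 213)/(235 + (10 + (1/18)**2)) = (10*3 + 213)/(235 + (10 + (1/18)**2)) = (30 + 213)/(235 + (10 + 1/324)) = 243/(235 + 3241/324) = 243/(79381/324) = 243*(324/79381) = 78732/79381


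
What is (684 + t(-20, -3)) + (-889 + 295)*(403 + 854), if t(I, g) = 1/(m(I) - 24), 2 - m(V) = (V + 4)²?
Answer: -207380773/278 ≈ -7.4597e+5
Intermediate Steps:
m(V) = 2 - (4 + V)² (m(V) = 2 - (V + 4)² = 2 - (4 + V)²)
t(I, g) = 1/(-22 - (4 + I)²) (t(I, g) = 1/((2 - (4 + I)²) - 24) = 1/(-22 - (4 + I)²))
(684 + t(-20, -3)) + (-889 + 295)*(403 + 854) = (684 - 1/(22 + (4 - 20)²)) + (-889 + 295)*(403 + 854) = (684 - 1/(22 + (-16)²)) - 594*1257 = (684 - 1/(22 + 256)) - 746658 = (684 - 1/278) - 746658 = 190151/278 - 746658 = -207380773/278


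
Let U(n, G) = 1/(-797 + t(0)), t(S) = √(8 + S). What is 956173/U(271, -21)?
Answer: -762069881 + 1912346*√2 ≈ -7.5937e+8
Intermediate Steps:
U(n, G) = 1/(-797 + 2*√2) (U(n, G) = 1/(-797 + √(8 + 0)) = 1/(-797 + √8) = 1/(-797 + 2*√2))
956173/U(271, -21) = 956173/(-797/635201 - 2*√2/635201)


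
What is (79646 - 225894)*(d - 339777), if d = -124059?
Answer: 67835087328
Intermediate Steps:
(79646 - 225894)*(d - 339777) = (79646 - 225894)*(-124059 - 339777) = -146248*(-463836) = 67835087328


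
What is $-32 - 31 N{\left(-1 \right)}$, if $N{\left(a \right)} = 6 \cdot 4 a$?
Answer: $712$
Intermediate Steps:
$N{\left(a \right)} = 24 a$
$-32 - 31 N{\left(-1 \right)} = -32 - 31 \cdot 24 \left(-1\right) = -32 - -744 = -32 + 744 = 712$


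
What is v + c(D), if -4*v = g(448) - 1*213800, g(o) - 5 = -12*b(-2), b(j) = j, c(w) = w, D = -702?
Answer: 210963/4 ≈ 52741.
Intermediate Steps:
g(o) = 29 (g(o) = 5 - 12*(-2) = 5 + 24 = 29)
v = 213771/4 (v = -(29 - 1*213800)/4 = -(29 - 213800)/4 = -¼*(-213771) = 213771/4 ≈ 53443.)
v + c(D) = 213771/4 - 702 = 210963/4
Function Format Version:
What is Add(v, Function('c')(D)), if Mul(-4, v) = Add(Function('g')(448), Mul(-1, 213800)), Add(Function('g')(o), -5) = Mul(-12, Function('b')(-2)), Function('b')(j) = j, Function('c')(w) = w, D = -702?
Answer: Rational(210963, 4) ≈ 52741.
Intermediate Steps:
Function('g')(o) = 29 (Function('g')(o) = Add(5, Mul(-12, -2)) = Add(5, 24) = 29)
v = Rational(213771, 4) (v = Mul(Rational(-1, 4), Add(29, Mul(-1, 213800))) = Mul(Rational(-1, 4), Add(29, -213800)) = Mul(Rational(-1, 4), -213771) = Rational(213771, 4) ≈ 53443.)
Add(v, Function('c')(D)) = Add(Rational(213771, 4), -702) = Rational(210963, 4)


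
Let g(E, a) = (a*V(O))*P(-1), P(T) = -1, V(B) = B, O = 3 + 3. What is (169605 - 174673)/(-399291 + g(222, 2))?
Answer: 5068/399303 ≈ 0.012692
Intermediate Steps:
O = 6
g(E, a) = -6*a (g(E, a) = (a*6)*(-1) = (6*a)*(-1) = -6*a)
(169605 - 174673)/(-399291 + g(222, 2)) = (169605 - 174673)/(-399291 - 6*2) = -5068/(-399291 - 12) = -5068/(-399303) = -5068*(-1/399303) = 5068/399303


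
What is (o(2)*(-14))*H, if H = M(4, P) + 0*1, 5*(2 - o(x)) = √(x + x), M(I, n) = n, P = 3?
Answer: -336/5 ≈ -67.200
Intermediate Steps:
o(x) = 2 - √2*√x/5 (o(x) = 2 - √(x + x)/5 = 2 - √2*√x/5)
H = 3 (H = 3 + 0*1 = 3 + 0 = 3)
(o(2)*(-14))*H = ((2 - √2*√2/5)*(-14))*3 = ((2 - ⅖)*(-14))*3 = ((8/5)*(-14))*3 = -112/5*3 = -336/5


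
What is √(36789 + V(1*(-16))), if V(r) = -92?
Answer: √36697 ≈ 191.56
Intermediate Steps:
√(36789 + V(1*(-16))) = √(36789 - 92) = √36697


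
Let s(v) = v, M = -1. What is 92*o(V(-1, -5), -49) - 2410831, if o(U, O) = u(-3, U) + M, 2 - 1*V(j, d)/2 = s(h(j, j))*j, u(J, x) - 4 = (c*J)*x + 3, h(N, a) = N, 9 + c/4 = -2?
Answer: -2385991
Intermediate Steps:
c = -44 (c = -36 + 4*(-2) = -36 - 8 = -44)
u(J, x) = 7 - 44*J*x (u(J, x) = 4 + ((-44*J)*x + 3) = 4 + (-44*J*x + 3) = 4 + (3 - 44*J*x) = 7 - 44*J*x)
V(j, d) = 4 - 2*j² (V(j, d) = 4 - 2*j*j = 4 - 2*j²)
o(U, O) = 6 + 132*U (o(U, O) = (7 - 44*(-3)*U) - 1 = (7 + 132*U) - 1 = 6 + 132*U)
92*o(V(-1, -5), -49) - 2410831 = 92*(6 + 132*(4 - 2*(-1)²)) - 2410831 = 92*(6 + 132*(4 - 2*1)) - 2410831 = 92*(6 + 132*(4 - 2)) - 2410831 = 92*(6 + 132*2) - 2410831 = 92*(6 + 264) - 2410831 = 92*270 - 2410831 = 24840 - 2410831 = -2385991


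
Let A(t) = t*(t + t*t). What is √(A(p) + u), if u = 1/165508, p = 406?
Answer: √459435412082027409/82754 ≈ 8190.7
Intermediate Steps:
A(t) = t*(t + t²)
u = 1/165508 ≈ 6.0420e-6
√(A(p) + u) = √(406²*(1 + 406) + 1/165508) = √(164836*407 + 1/165508) = √(67088252 + 1/165508) = √(11103642412017/165508) = √459435412082027409/82754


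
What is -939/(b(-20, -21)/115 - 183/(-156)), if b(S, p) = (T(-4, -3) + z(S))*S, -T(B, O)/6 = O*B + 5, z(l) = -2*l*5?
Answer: 374348/6327 ≈ 59.167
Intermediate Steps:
z(l) = -10*l
T(B, O) = -30 - 6*B*O (T(B, O) = -6*(O*B + 5) = -6*(B*O + 5) = -6*(5 + B*O) = -30 - 6*B*O)
b(S, p) = S*(-102 - 10*S) (b(S, p) = ((-30 - 6*(-4)*(-3)) - 10*S)*S = ((-30 - 72) - 10*S)*S = (-102 - 10*S)*S = S*(-102 - 10*S))
-939/(b(-20, -21)/115 - 183/(-156)) = -939/(-2*(-20)*(51 + 5*(-20))/115 - 183/(-156)) = -939/(-2*(-20)*(51 - 100)*(1/115) - 183*(-1/156)) = -939/(-2*(-20)*(-49)*(1/115) + 61/52) = -939/(-1960*1/115 + 61/52) = -939/(-392/23 + 61/52) = -939/(-18981/1196) = -939*(-1196/18981) = 374348/6327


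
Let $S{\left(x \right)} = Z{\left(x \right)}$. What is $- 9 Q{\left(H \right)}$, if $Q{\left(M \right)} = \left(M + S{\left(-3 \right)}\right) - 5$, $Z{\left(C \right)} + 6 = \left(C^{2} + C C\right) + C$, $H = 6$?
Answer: $-90$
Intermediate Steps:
$Z{\left(C \right)} = -6 + C + 2 C^{2}$ ($Z{\left(C \right)} = -6 + \left(\left(C^{2} + C C\right) + C\right) = -6 + \left(\left(C^{2} + C^{2}\right) + C\right) = -6 + \left(2 C^{2} + C\right) = -6 + \left(C + 2 C^{2}\right) = -6 + C + 2 C^{2}$)
$S{\left(x \right)} = -6 + x + 2 x^{2}$
$Q{\left(M \right)} = 4 + M$ ($Q{\left(M \right)} = \left(M - \left(9 - 18\right)\right) - 5 = \left(M - -9\right) - 5 = \left(M + 9\right) - 5 = \left(9 + M\right) - 5 = 4 + M$)
$- 9 Q{\left(H \right)} = - 9 \left(4 + 6\right) = \left(-9\right) 10 = -90$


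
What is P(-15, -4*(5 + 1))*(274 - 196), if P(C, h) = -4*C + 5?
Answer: 5070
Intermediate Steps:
P(C, h) = 5 - 4*C
P(-15, -4*(5 + 1))*(274 - 196) = (5 - 4*(-15))*(274 - 196) = (5 + 60)*78 = 65*78 = 5070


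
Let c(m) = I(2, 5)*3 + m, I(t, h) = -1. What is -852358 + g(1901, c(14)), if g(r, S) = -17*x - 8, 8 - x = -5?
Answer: -852587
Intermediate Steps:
x = 13 (x = 8 - 1*(-5) = 8 + 5 = 13)
c(m) = -3 + m (c(m) = -1*3 + m = -3 + m)
g(r, S) = -229 (g(r, S) = -17*13 - 8 = -221 - 8 = -229)
-852358 + g(1901, c(14)) = -852358 - 229 = -852587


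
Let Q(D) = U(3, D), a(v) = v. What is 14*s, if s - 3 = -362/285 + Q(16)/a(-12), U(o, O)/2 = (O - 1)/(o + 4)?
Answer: 5477/285 ≈ 19.218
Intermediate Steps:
U(o, O) = 2*(-1 + O)/(4 + o) (U(o, O) = 2*((O - 1)/(o + 4)) = 2*((-1 + O)/(4 + o)) = 2*(-1 + O)/(4 + o))
Q(D) = -2/7 + 2*D/7 (Q(D) = 2*(-1 + D)/(4 + 3) = 2*(-1 + D)/7 = 2*(1/7)*(-1 + D) = -2/7 + 2*D/7)
s = 5477/3990 (s = 3 + (-362/285 + (-2/7 + (2/7)*16)/(-12)) = 3 + (-362*1/285 + (-2/7 + 32/7)*(-1/12)) = 3 + (-362/285 + (30/7)*(-1/12)) = 3 + (-362/285 - 5/14) = 3 - 6493/3990 = 5477/3990 ≈ 1.3727)
14*s = 14*(5477/3990) = 5477/285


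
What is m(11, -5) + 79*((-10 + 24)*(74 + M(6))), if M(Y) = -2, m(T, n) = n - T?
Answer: 79616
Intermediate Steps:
m(11, -5) + 79*((-10 + 24)*(74 + M(6))) = (-5 - 1*11) + 79*((-10 + 24)*(74 - 2)) = (-5 - 11) + 79*(14*72) = -16 + 79*1008 = -16 + 79632 = 79616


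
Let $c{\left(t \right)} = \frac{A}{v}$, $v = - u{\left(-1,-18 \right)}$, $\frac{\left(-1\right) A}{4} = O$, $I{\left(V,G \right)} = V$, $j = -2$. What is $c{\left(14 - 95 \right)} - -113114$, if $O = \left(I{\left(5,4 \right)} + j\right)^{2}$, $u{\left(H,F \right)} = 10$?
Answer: $\frac{565588}{5} \approx 1.1312 \cdot 10^{5}$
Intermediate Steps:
$O = 9$ ($O = \left(5 - 2\right)^{2} = 3^{2} = 9$)
$A = -36$ ($A = \left(-4\right) 9 = -36$)
$v = -10$ ($v = \left(-1\right) 10 = -10$)
$c{\left(t \right)} = \frac{18}{5}$ ($c{\left(t \right)} = - \frac{36}{-10} = \left(-36\right) \left(- \frac{1}{10}\right) = \frac{18}{5}$)
$c{\left(14 - 95 \right)} - -113114 = \frac{18}{5} - -113114 = \frac{18}{5} + 113114 = \frac{565588}{5}$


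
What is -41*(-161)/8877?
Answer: 6601/8877 ≈ 0.74361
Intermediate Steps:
-41*(-161)/8877 = 6601*(1/8877) = 6601/8877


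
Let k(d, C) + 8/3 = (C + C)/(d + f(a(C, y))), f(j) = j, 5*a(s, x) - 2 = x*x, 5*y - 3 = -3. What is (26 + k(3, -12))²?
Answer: 688900/2601 ≈ 264.86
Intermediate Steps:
y = 0 (y = ⅗ + (⅕)*(-3) = ⅗ - ⅗ = 0)
a(s, x) = ⅖ + x²/5 (a(s, x) = ⅖ + (x*x)/5 = ⅖ + x²/5)
k(d, C) = -8/3 + 2*C/(⅖ + d) (k(d, C) = -8/3 + (C + C)/(d + (⅖ + (⅕)*0²)) = -8/3 + (2*C)/(d + (⅖ + (⅕)*0)) = -8/3 + (2*C)/(d + (⅖ + 0)) = -8/3 + (2*C)/(d + ⅖) = -8/3 + (2*C)/(⅖ + d) = -8/3 + 2*C/(⅖ + d))
(26 + k(3, -12))² = (26 + 2*(-8 - 20*3 + 15*(-12))/(3*(2 + 5*3)))² = (26 + 2*(-8 - 60 - 180)/(3*(2 + 15)))² = (26 + (⅔)*(-248)/17)² = (26 + (⅔)*(1/17)*(-248))² = (26 - 496/51)² = (830/51)² = 688900/2601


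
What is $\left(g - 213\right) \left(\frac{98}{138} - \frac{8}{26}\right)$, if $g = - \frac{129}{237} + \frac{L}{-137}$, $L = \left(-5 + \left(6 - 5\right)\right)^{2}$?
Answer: $- \frac{278265298}{3236077} \approx -85.989$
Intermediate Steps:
$L = 16$ ($L = \left(-5 + \left(6 - 5\right)\right)^{2} = \left(-5 + 1\right)^{2} = \left(-4\right)^{2} = 16$)
$g = - \frac{7155}{10823}$ ($g = - \frac{129}{237} + \frac{16}{-137} = \left(-129\right) \frac{1}{237} + 16 \left(- \frac{1}{137}\right) = - \frac{43}{79} - \frac{16}{137} = - \frac{7155}{10823} \approx -0.66109$)
$\left(g - 213\right) \left(\frac{98}{138} - \frac{8}{26}\right) = \left(- \frac{7155}{10823} - 213\right) \left(\frac{98}{138} - \frac{8}{26}\right) = - \frac{2312454 \left(98 \cdot \frac{1}{138} - \frac{4}{13}\right)}{10823} = - \frac{2312454 \left(\frac{49}{69} - \frac{4}{13}\right)}{10823} = \left(- \frac{2312454}{10823}\right) \frac{361}{897} = - \frac{278265298}{3236077}$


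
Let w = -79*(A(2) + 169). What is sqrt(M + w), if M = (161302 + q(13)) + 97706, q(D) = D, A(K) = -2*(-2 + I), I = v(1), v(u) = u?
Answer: 2*sqrt(61378) ≈ 495.49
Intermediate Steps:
I = 1
A(K) = 2 (A(K) = -2*(-2 + 1) = -2*(-1) = 2)
w = -13509 (w = -79*(2 + 169) = -79*171 = -13509)
M = 259021 (M = (161302 + 13) + 97706 = 161315 + 97706 = 259021)
sqrt(M + w) = sqrt(259021 - 13509) = sqrt(245512) = 2*sqrt(61378)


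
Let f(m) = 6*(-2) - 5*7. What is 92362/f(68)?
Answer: -92362/47 ≈ -1965.1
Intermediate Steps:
f(m) = -47 (f(m) = -12 - 35 = -47)
92362/f(68) = 92362/(-47) = 92362*(-1/47) = -92362/47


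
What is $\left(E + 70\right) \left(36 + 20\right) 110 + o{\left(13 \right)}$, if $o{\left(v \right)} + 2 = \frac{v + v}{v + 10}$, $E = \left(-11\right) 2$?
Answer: $\frac{6800620}{23} \approx 2.9568 \cdot 10^{5}$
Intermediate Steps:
$E = -22$
$o{\left(v \right)} = -2 + \frac{2 v}{10 + v}$ ($o{\left(v \right)} = -2 + \frac{v + v}{v + 10} = -2 + \frac{2 v}{10 + v}$)
$\left(E + 70\right) \left(36 + 20\right) 110 + o{\left(13 \right)} = \left(-22 + 70\right) \left(36 + 20\right) 110 - \frac{20}{10 + 13} = 48 \cdot 56 \cdot 110 - \frac{20}{23} = 2688 \cdot 110 - \frac{20}{23} = 295680 - \frac{20}{23} = \frac{6800620}{23}$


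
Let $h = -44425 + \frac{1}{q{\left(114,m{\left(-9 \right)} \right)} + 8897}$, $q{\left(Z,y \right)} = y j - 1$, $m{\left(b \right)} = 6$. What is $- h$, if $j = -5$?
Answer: $\frac{393872049}{8866} \approx 44425.0$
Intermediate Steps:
$q{\left(Z,y \right)} = -1 - 5 y$ ($q{\left(Z,y \right)} = y \left(-5\right) - 1 = - 5 y - 1 = -1 - 5 y$)
$h = - \frac{393872049}{8866}$ ($h = -44425 + \frac{1}{\left(-1 - 30\right) + 8897} = -44425 + \frac{1}{-31 + 8897} = -44425 + \frac{1}{8866} = - \frac{393872049}{8866} \approx -44425.0$)
$- h = \left(-1\right) \left(- \frac{393872049}{8866}\right) = \frac{393872049}{8866}$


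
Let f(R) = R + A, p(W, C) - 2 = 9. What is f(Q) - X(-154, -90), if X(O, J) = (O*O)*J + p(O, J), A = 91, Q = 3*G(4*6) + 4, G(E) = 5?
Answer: 2134539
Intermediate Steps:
Q = 19 (Q = 3*5 + 4 = 15 + 4 = 19)
p(W, C) = 11 (p(W, C) = 2 + 9 = 11)
X(O, J) = 11 + J*O² (X(O, J) = (O*O)*J + 11 = O²*J + 11 = J*O² + 11 = 11 + J*O²)
f(R) = 91 + R (f(R) = R + 91 = 91 + R)
f(Q) - X(-154, -90) = (91 + 19) - (11 - 90*(-154)²) = 110 - (11 - 90*23716) = 110 - (11 - 2134440) = 110 - 1*(-2134429) = 110 + 2134429 = 2134539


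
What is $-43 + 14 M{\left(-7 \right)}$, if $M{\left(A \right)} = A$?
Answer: $-141$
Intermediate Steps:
$-43 + 14 M{\left(-7 \right)} = -43 + 14 \left(-7\right) = -43 - 98 = -141$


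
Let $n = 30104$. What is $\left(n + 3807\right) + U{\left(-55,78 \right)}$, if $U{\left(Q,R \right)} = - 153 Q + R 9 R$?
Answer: $97082$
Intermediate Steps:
$U{\left(Q,R \right)} = - 153 Q + 9 R^{2}$ ($U{\left(Q,R \right)} = - 153 Q + 9 R R = - 153 Q + 9 R^{2}$)
$\left(n + 3807\right) + U{\left(-55,78 \right)} = \left(30104 + 3807\right) - \left(-8415 - 9 \cdot 78^{2}\right) = 33911 + \left(8415 + 9 \cdot 6084\right) = 33911 + \left(8415 + 54756\right) = 33911 + 63171 = 97082$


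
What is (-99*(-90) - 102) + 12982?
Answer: 21790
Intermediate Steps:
(-99*(-90) - 102) + 12982 = (8910 - 102) + 12982 = 8808 + 12982 = 21790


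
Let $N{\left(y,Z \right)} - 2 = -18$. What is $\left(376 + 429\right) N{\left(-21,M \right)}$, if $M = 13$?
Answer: $-12880$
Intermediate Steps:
$N{\left(y,Z \right)} = -16$ ($N{\left(y,Z \right)} = 2 - 18 = -16$)
$\left(376 + 429\right) N{\left(-21,M \right)} = \left(376 + 429\right) \left(-16\right) = 805 \left(-16\right) = -12880$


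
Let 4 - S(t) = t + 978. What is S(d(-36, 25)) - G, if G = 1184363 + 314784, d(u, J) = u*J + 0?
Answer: -1499221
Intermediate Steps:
d(u, J) = J*u (d(u, J) = J*u + 0 = J*u)
G = 1499147
S(t) = -974 - t (S(t) = 4 - (t + 978) = 4 - (978 + t) = 4 + (-978 - t) = -974 - t)
S(d(-36, 25)) - G = (-974 - 25*(-36)) - 1*1499147 = (-974 - 1*(-900)) - 1499147 = (-974 + 900) - 1499147 = -74 - 1499147 = -1499221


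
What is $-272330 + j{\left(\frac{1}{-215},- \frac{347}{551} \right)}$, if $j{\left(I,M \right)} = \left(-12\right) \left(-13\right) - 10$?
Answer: $-272184$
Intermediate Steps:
$j{\left(I,M \right)} = 146$ ($j{\left(I,M \right)} = 156 - 10 = 146$)
$-272330 + j{\left(\frac{1}{-215},- \frac{347}{551} \right)} = -272330 + 146 = -272184$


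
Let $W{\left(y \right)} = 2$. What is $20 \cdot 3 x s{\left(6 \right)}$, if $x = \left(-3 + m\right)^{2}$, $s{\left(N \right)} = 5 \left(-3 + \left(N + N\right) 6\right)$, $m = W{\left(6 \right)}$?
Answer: $20700$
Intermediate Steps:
$m = 2$
$s{\left(N \right)} = -15 + 60 N$ ($s{\left(N \right)} = 5 \left(-3 + 2 N 6\right) = 5 \left(-3 + 12 N\right) = -15 + 60 N$)
$x = 1$ ($x = \left(-3 + 2\right)^{2} = \left(-1\right)^{2} = 1$)
$20 \cdot 3 x s{\left(6 \right)} = 20 \cdot 3 \cdot 1 \left(-15 + 60 \cdot 6\right) = 20 \cdot 3 \left(-15 + 360\right) = 60 \cdot 345 = 20700$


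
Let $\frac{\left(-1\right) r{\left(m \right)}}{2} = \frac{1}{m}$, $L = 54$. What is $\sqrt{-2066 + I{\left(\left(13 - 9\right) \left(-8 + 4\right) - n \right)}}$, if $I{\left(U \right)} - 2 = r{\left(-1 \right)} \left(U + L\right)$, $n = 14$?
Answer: $12 i \sqrt{14} \approx 44.9 i$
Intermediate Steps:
$r{\left(m \right)} = - \frac{2}{m}$
$I{\left(U \right)} = 110 + 2 U$ ($I{\left(U \right)} = 2 + - \frac{2}{-1} \left(U + 54\right) = 2 + \left(-2\right) \left(-1\right) \left(54 + U\right) = 2 + 2 \left(54 + U\right) = 2 + \left(108 + 2 U\right) = 110 + 2 U$)
$\sqrt{-2066 + I{\left(\left(13 - 9\right) \left(-8 + 4\right) - n \right)}} = \sqrt{-2066 + \left(110 + 2 \left(\left(13 - 9\right) \left(-8 + 4\right) - 14\right)\right)} = \sqrt{-2066 + \left(110 + 2 \left(4 \left(-4\right) - 14\right)\right)} = \sqrt{-2066 + \left(110 + 2 \left(-16 - 14\right)\right)} = \sqrt{-2066 + \left(110 + 2 \left(-30\right)\right)} = \sqrt{-2066 + \left(110 - 60\right)} = \sqrt{-2066 + 50} = \sqrt{-2016} = 12 i \sqrt{14}$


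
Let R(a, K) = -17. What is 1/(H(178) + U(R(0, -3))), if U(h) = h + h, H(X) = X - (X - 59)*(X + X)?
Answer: -1/42220 ≈ -2.3685e-5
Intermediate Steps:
H(X) = X - 2*X*(-59 + X) (H(X) = X - (-59 + X)*2*X = X - 2*X*(-59 + X))
U(h) = 2*h
1/(H(178) + U(R(0, -3))) = 1/(178*(119 - 2*178) + 2*(-17)) = 1/(178*(119 - 356) - 34) = 1/(178*(-237) - 34) = 1/(-42186 - 34) = 1/(-42220) = -1/42220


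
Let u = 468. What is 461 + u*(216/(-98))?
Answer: -27955/49 ≈ -570.51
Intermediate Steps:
461 + u*(216/(-98)) = 461 + 468*(216/(-98)) = 461 + 468*(216*(-1/98)) = 461 + 468*(-108/49) = 461 - 50544/49 = -27955/49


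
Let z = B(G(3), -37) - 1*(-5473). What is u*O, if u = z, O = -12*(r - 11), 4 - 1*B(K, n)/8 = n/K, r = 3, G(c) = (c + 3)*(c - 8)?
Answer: 2637664/5 ≈ 5.2753e+5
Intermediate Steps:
G(c) = (-8 + c)*(3 + c) (G(c) = (3 + c)*(-8 + c) = (-8 + c)*(3 + c))
B(K, n) = 32 - 8*n/K
z = 82427/15 (z = (32 - 8*(-37)/(-24 + 3² - 5*3)) - 1*(-5473) = (32 - 8*(-37)/(-24 + 9 - 15)) + 5473 = (32 - 8*(-37)/(-30)) + 5473 = (32 - 8*(-37)*(-1/30)) + 5473 = (32 - 148/15) + 5473 = 332/15 + 5473 = 82427/15 ≈ 5495.1)
O = 96 (O = -12*(3 - 11) = -12*(-8) = 96)
u = 82427/15 ≈ 5495.1
u*O = (82427/15)*96 = 2637664/5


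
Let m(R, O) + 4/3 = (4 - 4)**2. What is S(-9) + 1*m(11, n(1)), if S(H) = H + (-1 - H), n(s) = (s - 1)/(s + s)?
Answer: -7/3 ≈ -2.3333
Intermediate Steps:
n(s) = (-1 + s)/(2*s) (n(s) = (-1 + s)/((2*s)) = (-1 + s)*(1/(2*s)) = (-1 + s)/(2*s))
m(R, O) = -4/3 (m(R, O) = -4/3 + (4 - 4)**2 = -4/3 + 0**2 = -4/3 + 0 = -4/3)
S(H) = -1
S(-9) + 1*m(11, n(1)) = -1 + 1*(-4/3) = -1 - 4/3 = -7/3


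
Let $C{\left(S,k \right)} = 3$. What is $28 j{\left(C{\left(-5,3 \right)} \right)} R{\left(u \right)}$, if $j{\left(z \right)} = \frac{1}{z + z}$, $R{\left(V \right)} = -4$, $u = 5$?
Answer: $- \frac{56}{3} \approx -18.667$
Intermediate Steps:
$j{\left(z \right)} = \frac{1}{2 z}$
$28 j{\left(C{\left(-5,3 \right)} \right)} R{\left(u \right)} = 28 \frac{1}{2 \cdot 3} \left(-4\right) = 28 \cdot \frac{1}{2} \cdot \frac{1}{3} \left(-4\right) = 28 \cdot \frac{1}{6} \left(-4\right) = \frac{14}{3} \left(-4\right) = - \frac{56}{3}$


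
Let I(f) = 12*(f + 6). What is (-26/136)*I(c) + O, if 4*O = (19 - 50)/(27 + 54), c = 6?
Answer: -152159/5508 ≈ -27.625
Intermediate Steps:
I(f) = 72 + 12*f (I(f) = 12*(6 + f) = 72 + 12*f)
O = -31/324 (O = ((19 - 50)/(27 + 54))/4 = (-31/81)/4 = (-31*1/81)/4 = (¼)*(-31/81) = -31/324 ≈ -0.095679)
(-26/136)*I(c) + O = (-26/136)*(72 + 12*6) - 31/324 = (-26*1/136)*(72 + 72) - 31/324 = -13/68*144 - 31/324 = -468/17 - 31/324 = -152159/5508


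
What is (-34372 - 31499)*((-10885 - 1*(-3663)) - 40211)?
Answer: 3124459143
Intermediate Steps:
(-34372 - 31499)*((-10885 - 1*(-3663)) - 40211) = -65871*((-10885 + 3663) - 40211) = -65871*(-7222 - 40211) = -65871*(-47433) = 3124459143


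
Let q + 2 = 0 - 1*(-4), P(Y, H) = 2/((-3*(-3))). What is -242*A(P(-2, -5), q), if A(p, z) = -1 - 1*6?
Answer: 1694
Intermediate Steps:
P(Y, H) = 2/9
q = 2 (q = -2 + (0 - 1*(-4)) = -2 + (0 + 4) = -2 + 4 = 2)
A(p, z) = -7 (A(p, z) = -1 - 6 = -7)
-242*A(P(-2, -5), q) = -242*(-7) = 1694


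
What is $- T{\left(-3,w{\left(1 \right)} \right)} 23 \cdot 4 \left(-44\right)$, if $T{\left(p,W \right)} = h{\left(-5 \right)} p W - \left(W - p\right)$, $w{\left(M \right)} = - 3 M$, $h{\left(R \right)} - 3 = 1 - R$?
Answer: $327888$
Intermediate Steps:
$h{\left(R \right)} = 4 - R$ ($h{\left(R \right)} = 3 - \left(-1 + R\right) = 4 - R$)
$T{\left(p,W \right)} = p - W + 9 W p$ ($T{\left(p,W \right)} = \left(4 - -5\right) p W - \left(W - p\right) = \left(4 + 5\right) p W - \left(W - p\right) = 9 p W - \left(W - p\right) = 9 W p - \left(W - p\right) = p - W + 9 W p$)
$- T{\left(-3,w{\left(1 \right)} \right)} 23 \cdot 4 \left(-44\right) = - \left(-3 - \left(-3\right) 1 + 9 \left(\left(-3\right) 1\right) \left(-3\right)\right) 23 \cdot 4 \left(-44\right) = - \left(-3 - -3 + 9 \left(-3\right) \left(-3\right)\right) 92 \left(-44\right) = - \left(-3 + 3 + 81\right) \left(-4048\right) = - 81 \left(-4048\right) = \left(-1\right) \left(-327888\right) = 327888$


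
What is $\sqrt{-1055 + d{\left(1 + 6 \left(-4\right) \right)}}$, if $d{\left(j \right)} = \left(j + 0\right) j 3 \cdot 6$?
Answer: $\sqrt{8467} \approx 92.016$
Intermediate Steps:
$d{\left(j \right)} = 18 j^{2}$ ($d{\left(j \right)} = j j 3 \cdot 6 = j^{2} \cdot 3 \cdot 6 = 3 j^{2} \cdot 6 = 18 j^{2}$)
$\sqrt{-1055 + d{\left(1 + 6 \left(-4\right) \right)}} = \sqrt{-1055 + 18 \left(1 + 6 \left(-4\right)\right)^{2}} = \sqrt{-1055 + 18 \left(1 - 24\right)^{2}} = \sqrt{-1055 + 18 \left(-23\right)^{2}} = \sqrt{-1055 + 18 \cdot 529} = \sqrt{-1055 + 9522} = \sqrt{8467}$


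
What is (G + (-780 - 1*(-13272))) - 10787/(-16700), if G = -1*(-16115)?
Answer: 477747687/16700 ≈ 28608.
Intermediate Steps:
G = 16115
(G + (-780 - 1*(-13272))) - 10787/(-16700) = (16115 + (-780 - 1*(-13272))) - 10787/(-16700) = (16115 + (-780 + 13272)) - 10787*(-1/16700) = (16115 + 12492) + 10787/16700 = 28607 + 10787/16700 = 477747687/16700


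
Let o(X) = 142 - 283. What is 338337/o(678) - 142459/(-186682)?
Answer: -21047113705/8774054 ≈ -2398.8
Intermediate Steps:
o(X) = -141
338337/o(678) - 142459/(-186682) = 338337/(-141) - 142459/(-186682) = 338337*(-1/141) - 142459*(-1/186682) = -112779/47 + 142459/186682 = -21047113705/8774054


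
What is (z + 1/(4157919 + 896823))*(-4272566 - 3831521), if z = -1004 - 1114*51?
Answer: 2368460537418667085/5054742 ≈ 4.6856e+11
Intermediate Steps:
z = -57818 (z = -1004 - 56814 = -57818)
(z + 1/(4157919 + 896823))*(-4272566 - 3831521) = (-57818 + 1/(4157919 + 896823))*(-4272566 - 3831521) = (-57818 + 1/5054742)*(-8104087) = -292255072955/5054742*(-8104087) = 2368460537418667085/5054742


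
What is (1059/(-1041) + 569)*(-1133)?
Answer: -223302970/347 ≈ -6.4352e+5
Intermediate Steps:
(1059/(-1041) + 569)*(-1133) = (1059*(-1/1041) + 569)*(-1133) = (-353/347 + 569)*(-1133) = (197090/347)*(-1133) = -223302970/347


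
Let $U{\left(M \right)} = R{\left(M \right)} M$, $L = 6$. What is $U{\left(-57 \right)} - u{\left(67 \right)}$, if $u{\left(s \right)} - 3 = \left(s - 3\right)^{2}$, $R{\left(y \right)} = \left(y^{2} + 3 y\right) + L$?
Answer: $-179887$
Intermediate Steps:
$R{\left(y \right)} = 6 + y^{2} + 3 y$ ($R{\left(y \right)} = \left(y^{2} + 3 y\right) + 6 = 6 + y^{2} + 3 y$)
$u{\left(s \right)} = 3 + \left(-3 + s\right)^{2}$ ($u{\left(s \right)} = 3 + \left(s - 3\right)^{2} = 3 + \left(-3 + s\right)^{2}$)
$U{\left(M \right)} = M \left(6 + M^{2} + 3 M\right)$ ($U{\left(M \right)} = \left(6 + M^{2} + 3 M\right) M = M \left(6 + M^{2} + 3 M\right)$)
$U{\left(-57 \right)} - u{\left(67 \right)} = - 57 \left(6 + \left(-57\right)^{2} + 3 \left(-57\right)\right) - \left(3 + \left(-3 + 67\right)^{2}\right) = - 57 \left(6 + 3249 - 171\right) - \left(3 + 64^{2}\right) = \left(-57\right) 3084 - \left(3 + 4096\right) = -175788 - 4099 = -179887$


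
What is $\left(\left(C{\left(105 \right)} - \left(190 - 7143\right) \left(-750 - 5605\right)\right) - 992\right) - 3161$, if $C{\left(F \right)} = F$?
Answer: $-44190363$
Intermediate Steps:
$\left(\left(C{\left(105 \right)} - \left(190 - 7143\right) \left(-750 - 5605\right)\right) - 992\right) - 3161 = \left(\left(105 - \left(190 - 7143\right) \left(-750 - 5605\right)\right) - 992\right) - 3161 = \left(\left(105 - \left(-6953\right) \left(-6355\right)\right) - 992\right) - 3161 = \left(\left(105 - 44186315\right) - 992\right) - 3161 = \left(-44186210 - 992\right) - 3161 = -44187202 - 3161 = -44190363$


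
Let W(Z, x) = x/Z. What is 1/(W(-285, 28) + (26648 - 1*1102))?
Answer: 285/7280582 ≈ 3.9145e-5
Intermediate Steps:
1/(W(-285, 28) + (26648 - 1*1102)) = 1/(28/(-285) + (26648 - 1*1102)) = 1/(28*(-1/285) + (26648 - 1102)) = 1/(-28/285 + 25546) = 1/(7280582/285) = 285/7280582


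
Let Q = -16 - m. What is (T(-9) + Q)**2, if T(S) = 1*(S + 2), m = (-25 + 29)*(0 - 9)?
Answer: 169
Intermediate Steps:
m = -36 (m = 4*(-9) = -36)
Q = 20 (Q = -16 - 1*(-36) = -16 + 36 = 20)
T(S) = 2 + S (T(S) = 1*(2 + S) = 2 + S)
(T(-9) + Q)**2 = ((2 - 9) + 20)**2 = (-7 + 20)**2 = 13**2 = 169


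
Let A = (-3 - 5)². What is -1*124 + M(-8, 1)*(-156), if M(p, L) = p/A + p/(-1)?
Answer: -2705/2 ≈ -1352.5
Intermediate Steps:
A = 64 (A = (-8)² = 64)
M(p, L) = -63*p/64 (M(p, L) = p/64 + p/(-1) = p*(1/64) + p*(-1) = p/64 - p = -63*p/64)
-1*124 + M(-8, 1)*(-156) = -1*124 - 63/64*(-8)*(-156) = -124 + (63/8)*(-156) = -124 - 2457/2 = -2705/2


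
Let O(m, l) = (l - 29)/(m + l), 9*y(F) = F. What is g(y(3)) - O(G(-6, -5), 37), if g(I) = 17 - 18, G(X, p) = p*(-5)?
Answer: -35/31 ≈ -1.1290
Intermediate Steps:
y(F) = F/9
G(X, p) = -5*p
g(I) = -1
O(m, l) = (-29 + l)/(l + m)
g(y(3)) - O(G(-6, -5), 37) = -1 - (-29 + 37)/(37 - 5*(-5)) = -1 - 8/(37 + 25) = -1 - 8/62 = -1 - 1*4/31 = -1 - 4/31 = -35/31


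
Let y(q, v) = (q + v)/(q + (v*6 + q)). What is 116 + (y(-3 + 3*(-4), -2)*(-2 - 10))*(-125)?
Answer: 5062/7 ≈ 723.14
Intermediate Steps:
y(q, v) = (q + v)/(2*q + 6*v) (y(q, v) = (q + v)/(q + (6*v + q)) = (q + v)/(q + (q + 6*v)) = (q + v)/(2*q + 6*v))
116 + (y(-3 + 3*(-4), -2)*(-2 - 10))*(-125) = 116 + ((((-3 + 3*(-4)) - 2)/(2*((-3 + 3*(-4)) + 3*(-2))))*(-2 - 10))*(-125) = 116 + ((((-3 - 12) - 2)/(2*((-3 - 12) - 6)))*(-12))*(-125) = 116 + (((-15 - 2)/(2*(-15 - 6)))*(-12))*(-125) = 116 + (((1/2)*(-17)/(-21))*(-12))*(-125) = 116 + (((1/2)*(-1/21)*(-17))*(-12))*(-125) = 116 + ((17/42)*(-12))*(-125) = 116 - 34/7*(-125) = 116 + 4250/7 = 5062/7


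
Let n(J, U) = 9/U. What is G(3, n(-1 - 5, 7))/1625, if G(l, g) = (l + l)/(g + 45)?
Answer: 7/87750 ≈ 7.9772e-5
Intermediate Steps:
G(l, g) = 2*l/(45 + g) (G(l, g) = (2*l)/(45 + g) = 2*l/(45 + g))
G(3, n(-1 - 5, 7))/1625 = (2*3/(45 + 9/7))/1625 = (2*3/(45 + 9*(⅐)))*(1/1625) = (2*3/(45 + 9/7))*(1/1625) = (2*3/(324/7))*(1/1625) = (2*3*(7/324))*(1/1625) = (7/54)*(1/1625) = 7/87750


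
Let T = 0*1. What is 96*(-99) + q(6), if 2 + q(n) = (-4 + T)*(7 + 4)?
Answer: -9550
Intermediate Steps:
T = 0
q(n) = -46 (q(n) = -2 + (-4 + 0)*(7 + 4) = -2 - 4*11 = -2 - 44 = -46)
96*(-99) + q(6) = 96*(-99) - 46 = -9504 - 46 = -9550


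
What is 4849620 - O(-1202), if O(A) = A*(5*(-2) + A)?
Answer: 3392796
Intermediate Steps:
O(A) = A*(-10 + A)
4849620 - O(-1202) = 4849620 - (-1202)*(-10 - 1202) = 4849620 - (-1202)*(-1212) = 4849620 - 1*1456824 = 4849620 - 1456824 = 3392796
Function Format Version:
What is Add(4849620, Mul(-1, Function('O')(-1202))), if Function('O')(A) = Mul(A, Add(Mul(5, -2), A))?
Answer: 3392796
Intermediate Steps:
Function('O')(A) = Mul(A, Add(-10, A))
Add(4849620, Mul(-1, Function('O')(-1202))) = Add(4849620, Mul(-1, Mul(-1202, Add(-10, -1202)))) = Add(4849620, Mul(-1, Mul(-1202, -1212))) = Add(4849620, Mul(-1, 1456824)) = Add(4849620, -1456824) = 3392796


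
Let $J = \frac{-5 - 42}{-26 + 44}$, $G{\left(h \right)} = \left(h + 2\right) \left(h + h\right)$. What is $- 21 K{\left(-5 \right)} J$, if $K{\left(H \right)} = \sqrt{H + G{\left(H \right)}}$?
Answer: $\frac{1645}{6} \approx 274.17$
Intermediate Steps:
$G{\left(h \right)} = 2 h \left(2 + h\right)$ ($G{\left(h \right)} = \left(2 + h\right) 2 h = 2 h \left(2 + h\right)$)
$K{\left(H \right)} = \sqrt{H + 2 H \left(2 + H\right)}$
$J = - \frac{47}{18} \approx -2.6111$
$- 21 K{\left(-5 \right)} J = - 21 \sqrt{- 5 \left(5 + 2 \left(-5\right)\right)} \left(- \frac{47}{18}\right) = - 21 \sqrt{- 5 \left(5 - 10\right)} \left(- \frac{47}{18}\right) = - 21 \sqrt{\left(-5\right) \left(-5\right)} \left(- \frac{47}{18}\right) = - 21 \sqrt{25} \left(- \frac{47}{18}\right) = \left(-21\right) 5 \left(- \frac{47}{18}\right) = \left(-105\right) \left(- \frac{47}{18}\right) = \frac{1645}{6}$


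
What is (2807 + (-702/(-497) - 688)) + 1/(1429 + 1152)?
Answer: 2719974442/1282757 ≈ 2120.4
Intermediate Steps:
(2807 + (-702/(-497) - 688)) + 1/(1429 + 1152) = (2807 + (-702*(-1/497) - 688)) + 1/2581 = (2807 + (702/497 - 688)) + 1/2581 = (2807 - 341234/497) + 1/2581 = 1053845/497 + 1/2581 = 2719974442/1282757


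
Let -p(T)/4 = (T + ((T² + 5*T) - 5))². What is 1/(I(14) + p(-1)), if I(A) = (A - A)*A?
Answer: -1/400 ≈ -0.0025000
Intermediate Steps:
I(A) = 0 (I(A) = 0*A = 0)
p(T) = -4*(-5 + T² + 6*T)² (p(T) = -4*(T + ((T² + 5*T) - 5))² = -4*(T + (-5 + T² + 5*T))² = -4*(-5 + T² + 6*T)²)
1/(I(14) + p(-1)) = 1/(0 - 4*(-5 + (-1)² + 6*(-1))²) = 1/(0 - 4*(-5 + 1 - 6)²) = 1/(0 - 4*(-10)²) = 1/(0 - 4*100) = 1/(0 - 400) = 1/(-400) = -1/400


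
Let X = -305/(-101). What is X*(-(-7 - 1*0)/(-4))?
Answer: -2135/404 ≈ -5.2847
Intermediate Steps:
X = 305/101 (X = -305*(-1/101) = 305/101 ≈ 3.0198)
X*(-(-7 - 1*0)/(-4)) = 305*(-(-7 - 1*0)/(-4))/101 = 305*(-(-7 + 0)*(-1)/4)/101 = 305*(-(-7)*(-1)/4)/101 = 305*(-1*7/4)/101 = (305/101)*(-7/4) = -2135/404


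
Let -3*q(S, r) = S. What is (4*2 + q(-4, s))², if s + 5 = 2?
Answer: 784/9 ≈ 87.111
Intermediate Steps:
s = -3 (s = -5 + 2 = -3)
q(S, r) = -S/3
(4*2 + q(-4, s))² = (4*2 - ⅓*(-4))² = (8 + 4/3)² = (28/3)² = 784/9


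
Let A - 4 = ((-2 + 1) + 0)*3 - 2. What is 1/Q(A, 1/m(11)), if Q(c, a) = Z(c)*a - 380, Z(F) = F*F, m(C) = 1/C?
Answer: -1/369 ≈ -0.0027100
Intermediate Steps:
Z(F) = F**2
A = -1 (A = 4 + (((-2 + 1) + 0)*3 - 2) = 4 + ((-1 + 0)*3 - 2) = 4 + (-1*3 - 2) = 4 + (-3 - 2) = 4 - 5 = -1)
Q(c, a) = -380 + a*c**2 (Q(c, a) = c**2*a - 380 = a*c**2 - 380 = -380 + a*c**2)
1/Q(A, 1/m(11)) = 1/(-380 + (-1)**2/1/11) = 1/(-380 + 1/(1/11)) = 1/(-380 + 11*1) = 1/(-380 + 11) = 1/(-369) = -1/369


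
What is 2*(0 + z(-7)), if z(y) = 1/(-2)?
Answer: -1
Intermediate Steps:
z(y) = -½
2*(0 + z(-7)) = 2*(0 - ½) = 2*(-½) = -1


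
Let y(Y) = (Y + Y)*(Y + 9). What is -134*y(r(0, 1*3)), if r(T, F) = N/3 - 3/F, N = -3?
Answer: 3752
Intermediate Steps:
r(T, F) = -1 - 3/F (r(T, F) = -3/3 - 3/F = -3*1/3 - 3/F = -1 - 3/F)
y(Y) = 2*Y*(9 + Y) (y(Y) = (2*Y)*(9 + Y) = 2*Y*(9 + Y))
-134*y(r(0, 1*3)) = -268*(-3 - 3)/((1*3))*(9 + (-3 - 3)/((1*3))) = -268*(-3 - 1*3)/3*(9 + (-3 - 1*3)/3) = -268*(-3 - 3)/3*(9 + (-3 - 3)/3) = -268*(1/3)*(-6)*(9 + (1/3)*(-6)) = -268*(-2)*(9 - 2) = -268*(-2)*7 = -134*(-28) = 3752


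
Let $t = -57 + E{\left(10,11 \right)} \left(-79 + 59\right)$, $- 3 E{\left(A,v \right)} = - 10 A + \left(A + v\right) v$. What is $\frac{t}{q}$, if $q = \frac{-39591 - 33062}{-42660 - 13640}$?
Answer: $\frac{137878700}{217959} \approx 632.59$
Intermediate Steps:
$E{\left(A,v \right)} = \frac{10 A}{3} - \frac{v \left(A + v\right)}{3}$ ($E{\left(A,v \right)} = - \frac{- 10 A + \left(A + v\right) v}{3} = - \frac{- 10 A + v \left(A + v\right)}{3} = \frac{10 A}{3} - \frac{v \left(A + v\right)}{3}$)
$q = \frac{72653}{56300}$ ($q = - \frac{72653}{-56300} = \left(-72653\right) \left(- \frac{1}{56300}\right) = \frac{72653}{56300} \approx 1.2905$)
$t = \frac{2449}{3}$ ($t = -57 + \left(- \frac{11^{2}}{3} + \frac{10}{3} \cdot 10 - \frac{10}{3} \cdot 11\right) \left(-79 + 59\right) = -57 + \left(\left(- \frac{1}{3}\right) 121 + \frac{100}{3} - \frac{110}{3}\right) \left(-20\right) = -57 + \left(- \frac{121}{3} + \frac{100}{3} - \frac{110}{3}\right) \left(-20\right) = -57 - - \frac{2620}{3} = -57 + \frac{2620}{3} = \frac{2449}{3} \approx 816.33$)
$\frac{t}{q} = \frac{2449}{3 \cdot \frac{72653}{56300}} = \frac{2449}{3} \cdot \frac{56300}{72653} = \frac{137878700}{217959}$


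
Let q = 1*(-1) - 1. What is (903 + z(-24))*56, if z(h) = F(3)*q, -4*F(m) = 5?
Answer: 50708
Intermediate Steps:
F(m) = -5/4 (F(m) = -¼*5 = -5/4)
q = -2 (q = -1 - 1 = -2)
z(h) = 5/2 (z(h) = -5/4*(-2) = 5/2)
(903 + z(-24))*56 = (903 + 5/2)*56 = (1811/2)*56 = 50708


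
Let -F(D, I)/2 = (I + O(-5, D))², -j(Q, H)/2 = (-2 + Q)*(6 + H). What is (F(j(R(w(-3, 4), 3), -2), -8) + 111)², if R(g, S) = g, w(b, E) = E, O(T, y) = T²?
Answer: 218089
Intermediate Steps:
j(Q, H) = -2*(-2 + Q)*(6 + H)
F(D, I) = -2*(25 + I)² (F(D, I) = -2*(I + (-5)²)² = -2*(I + 25)² = -2*(25 + I)²)
(F(j(R(w(-3, 4), 3), -2), -8) + 111)² = (-2*(25 - 8)² + 111)² = (-2*17² + 111)² = (-2*289 + 111)² = (-578 + 111)² = (-467)² = 218089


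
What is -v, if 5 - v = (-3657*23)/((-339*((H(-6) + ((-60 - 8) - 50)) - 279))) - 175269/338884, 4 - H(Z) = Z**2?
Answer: -7702938797/1263698436 ≈ -6.0956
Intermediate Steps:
H(Z) = 4 - Z**2
v = 7702938797/1263698436 (v = 5 - ((-3657*23)/((-339*(((4 - 1*(-6)**2) + ((-60 - 8) - 50)) - 279))) - 175269/338884) = 5 - (-84111*(-1/(339*(((4 - 1*36) + (-68 - 50)) - 279))) - 175269*1/338884) = 5 - (-84111*(-1/(339*(((4 - 36) - 118) - 279))) - 175269/338884) = 5 - (-84111*(-1/(339*((-32 - 118) - 279))) - 175269/338884) = 5 - (-84111*(-1/(339*(-150 - 279))) - 175269/338884) = 5 - (-84111/((-339*(-429))) - 175269/338884) = 5 - (-84111/145431 - 175269/338884) = 5 - (-84111*1/145431 - 175269/338884) = 5 - (-28037/48477 - 175269/338884) = 5 - 1*(-1384446617/1263698436) = 5 + 1384446617/1263698436 = 7702938797/1263698436 ≈ 6.0956)
-v = -1*7702938797/1263698436 = -7702938797/1263698436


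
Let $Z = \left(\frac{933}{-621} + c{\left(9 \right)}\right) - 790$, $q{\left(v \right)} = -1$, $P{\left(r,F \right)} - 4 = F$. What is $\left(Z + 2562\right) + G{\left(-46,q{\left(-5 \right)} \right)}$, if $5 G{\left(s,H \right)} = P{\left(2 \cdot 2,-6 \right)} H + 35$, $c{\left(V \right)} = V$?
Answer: $\frac{1849439}{1035} \approx 1786.9$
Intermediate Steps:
$P{\left(r,F \right)} = 4 + F$
$Z = - \frac{161978}{207}$ ($Z = \left(\frac{933}{-621} + 9\right) - 790 = \left(933 \left(- \frac{1}{621}\right) + 9\right) - 790 = \left(- \frac{311}{207} + 9\right) - 790 = \frac{1552}{207} - 790 = - \frac{161978}{207} \approx -782.5$)
$G{\left(s,H \right)} = 7 - \frac{2 H}{5}$ ($G{\left(s,H \right)} = \frac{\left(4 - 6\right) H + 35}{5} = \frac{- 2 H + 35}{5} = \frac{35 - 2 H}{5} = 7 - \frac{2 H}{5}$)
$\left(Z + 2562\right) + G{\left(-46,q{\left(-5 \right)} \right)} = \left(- \frac{161978}{207} + 2562\right) + \left(7 - - \frac{2}{5}\right) = \frac{368356}{207} + \left(7 + \frac{2}{5}\right) = \frac{368356}{207} + \frac{37}{5} = \frac{1849439}{1035}$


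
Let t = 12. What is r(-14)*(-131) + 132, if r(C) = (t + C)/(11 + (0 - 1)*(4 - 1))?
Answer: 659/4 ≈ 164.75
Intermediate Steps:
r(C) = 3/2 + C/8 (r(C) = (12 + C)/(11 + (0 - 1)*(4 - 1)) = (12 + C)/(11 - 1*3) = (12 + C)/(11 - 3) = (12 + C)/8 = (12 + C)*(⅛) = 3/2 + C/8)
r(-14)*(-131) + 132 = (3/2 + (⅛)*(-14))*(-131) + 132 = (3/2 - 7/4)*(-131) + 132 = -¼*(-131) + 132 = 131/4 + 132 = 659/4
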